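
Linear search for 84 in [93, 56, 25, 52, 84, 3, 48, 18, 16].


i=0: 93!=84
i=1: 56!=84
i=2: 25!=84
i=3: 52!=84
i=4: 84==84 found!

Found at 4, 5 comps


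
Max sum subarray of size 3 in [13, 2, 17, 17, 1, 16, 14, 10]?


[0:3]: 32
[1:4]: 36
[2:5]: 35
[3:6]: 34
[4:7]: 31
[5:8]: 40

Max: 40 at [5:8]


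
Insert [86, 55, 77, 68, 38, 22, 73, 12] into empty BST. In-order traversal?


Insert 86: root
Insert 55: L from 86
Insert 77: L from 86 -> R from 55
Insert 68: L from 86 -> R from 55 -> L from 77
Insert 38: L from 86 -> L from 55
Insert 22: L from 86 -> L from 55 -> L from 38
Insert 73: L from 86 -> R from 55 -> L from 77 -> R from 68
Insert 12: L from 86 -> L from 55 -> L from 38 -> L from 22

In-order: [12, 22, 38, 55, 68, 73, 77, 86]


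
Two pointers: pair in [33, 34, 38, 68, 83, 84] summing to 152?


lo=0(33)+hi=5(84)=117
lo=1(34)+hi=5(84)=118
lo=2(38)+hi=5(84)=122
lo=3(68)+hi=5(84)=152

Yes: 68+84=152


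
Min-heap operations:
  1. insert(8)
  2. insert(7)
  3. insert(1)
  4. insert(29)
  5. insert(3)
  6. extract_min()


insert(8) -> [8]
insert(7) -> [7, 8]
insert(1) -> [1, 8, 7]
insert(29) -> [1, 8, 7, 29]
insert(3) -> [1, 3, 7, 29, 8]
extract_min()->1, [3, 8, 7, 29]

Final heap: [3, 8, 7, 29]


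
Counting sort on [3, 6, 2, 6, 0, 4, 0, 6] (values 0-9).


Input: [3, 6, 2, 6, 0, 4, 0, 6]
Counts: [2, 0, 1, 1, 1, 0, 3, 0, 0, 0]

Sorted: [0, 0, 2, 3, 4, 6, 6, 6]


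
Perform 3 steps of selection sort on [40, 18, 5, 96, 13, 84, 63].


Initial: [40, 18, 5, 96, 13, 84, 63]
Step 1: min=5 at 2
  Swap: [5, 18, 40, 96, 13, 84, 63]
Step 2: min=13 at 4
  Swap: [5, 13, 40, 96, 18, 84, 63]
Step 3: min=18 at 4
  Swap: [5, 13, 18, 96, 40, 84, 63]

After 3 steps: [5, 13, 18, 96, 40, 84, 63]


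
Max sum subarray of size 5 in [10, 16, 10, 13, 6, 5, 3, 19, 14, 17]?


[0:5]: 55
[1:6]: 50
[2:7]: 37
[3:8]: 46
[4:9]: 47
[5:10]: 58

Max: 58 at [5:10]


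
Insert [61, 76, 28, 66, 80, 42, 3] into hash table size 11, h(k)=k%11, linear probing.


Insert 61: h=6 -> slot 6
Insert 76: h=10 -> slot 10
Insert 28: h=6, 1 probes -> slot 7
Insert 66: h=0 -> slot 0
Insert 80: h=3 -> slot 3
Insert 42: h=9 -> slot 9
Insert 3: h=3, 1 probes -> slot 4

Table: [66, None, None, 80, 3, None, 61, 28, None, 42, 76]


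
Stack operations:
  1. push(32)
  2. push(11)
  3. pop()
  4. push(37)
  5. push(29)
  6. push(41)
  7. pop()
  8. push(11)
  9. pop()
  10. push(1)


push(32) -> [32]
push(11) -> [32, 11]
pop()->11, [32]
push(37) -> [32, 37]
push(29) -> [32, 37, 29]
push(41) -> [32, 37, 29, 41]
pop()->41, [32, 37, 29]
push(11) -> [32, 37, 29, 11]
pop()->11, [32, 37, 29]
push(1) -> [32, 37, 29, 1]

Final stack: [32, 37, 29, 1]


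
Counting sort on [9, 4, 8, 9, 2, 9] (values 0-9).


Input: [9, 4, 8, 9, 2, 9]
Counts: [0, 0, 1, 0, 1, 0, 0, 0, 1, 3]

Sorted: [2, 4, 8, 9, 9, 9]


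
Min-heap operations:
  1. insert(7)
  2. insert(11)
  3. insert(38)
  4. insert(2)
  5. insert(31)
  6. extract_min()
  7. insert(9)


insert(7) -> [7]
insert(11) -> [7, 11]
insert(38) -> [7, 11, 38]
insert(2) -> [2, 7, 38, 11]
insert(31) -> [2, 7, 38, 11, 31]
extract_min()->2, [7, 11, 38, 31]
insert(9) -> [7, 9, 38, 31, 11]

Final heap: [7, 9, 38, 31, 11]


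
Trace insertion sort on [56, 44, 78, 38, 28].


Initial: [56, 44, 78, 38, 28]
Insert 44: [44, 56, 78, 38, 28]
Insert 78: [44, 56, 78, 38, 28]
Insert 38: [38, 44, 56, 78, 28]
Insert 28: [28, 38, 44, 56, 78]

Sorted: [28, 38, 44, 56, 78]


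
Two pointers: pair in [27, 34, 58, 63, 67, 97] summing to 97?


lo=0(27)+hi=5(97)=124
lo=0(27)+hi=4(67)=94
lo=1(34)+hi=4(67)=101
lo=1(34)+hi=3(63)=97

Yes: 34+63=97


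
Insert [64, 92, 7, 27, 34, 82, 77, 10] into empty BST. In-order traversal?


Insert 64: root
Insert 92: R from 64
Insert 7: L from 64
Insert 27: L from 64 -> R from 7
Insert 34: L from 64 -> R from 7 -> R from 27
Insert 82: R from 64 -> L from 92
Insert 77: R from 64 -> L from 92 -> L from 82
Insert 10: L from 64 -> R from 7 -> L from 27

In-order: [7, 10, 27, 34, 64, 77, 82, 92]


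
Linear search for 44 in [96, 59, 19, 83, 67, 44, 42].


i=0: 96!=44
i=1: 59!=44
i=2: 19!=44
i=3: 83!=44
i=4: 67!=44
i=5: 44==44 found!

Found at 5, 6 comps


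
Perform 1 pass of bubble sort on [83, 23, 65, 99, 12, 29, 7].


Initial: [83, 23, 65, 99, 12, 29, 7]
Pass 1: [23, 65, 83, 12, 29, 7, 99] (5 swaps)

After 1 pass: [23, 65, 83, 12, 29, 7, 99]


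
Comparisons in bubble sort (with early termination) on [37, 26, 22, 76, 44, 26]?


Algorithm: bubble sort (with early termination)
Input: [37, 26, 22, 76, 44, 26]
Sorted: [22, 26, 26, 37, 44, 76]

14


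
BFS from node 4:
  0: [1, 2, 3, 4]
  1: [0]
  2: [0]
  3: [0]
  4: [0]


Visit 4, enqueue [0]
Visit 0, enqueue [1, 2, 3]
Visit 1, enqueue []
Visit 2, enqueue []
Visit 3, enqueue []

BFS order: [4, 0, 1, 2, 3]


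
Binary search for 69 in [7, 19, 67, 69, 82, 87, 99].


Step 1: lo=0, hi=6, mid=3, val=69

Found at index 3


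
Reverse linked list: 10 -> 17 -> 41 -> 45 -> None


Step 1: curr=10, set curr.next=prev(None) | reversed so far: 10
Step 2: curr=17, set curr.next=prev(10) | reversed so far: 17 -> 10
Step 3: curr=41, set curr.next=prev(17) | reversed so far: 41 -> 17 -> 10
Step 4: curr=45, set curr.next=prev(41) | reversed so far: 45 -> 41 -> 17 -> 10

45 -> 41 -> 17 -> 10 -> None


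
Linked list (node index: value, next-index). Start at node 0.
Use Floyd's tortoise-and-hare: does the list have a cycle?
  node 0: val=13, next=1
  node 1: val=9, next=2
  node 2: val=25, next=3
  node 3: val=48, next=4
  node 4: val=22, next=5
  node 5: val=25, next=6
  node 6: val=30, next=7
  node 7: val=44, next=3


Floyd's tortoise (slow, +1) and hare (fast, +2):
  init: slow=0, fast=0
  step 1: slow=1, fast=2
  step 2: slow=2, fast=4
  step 3: slow=3, fast=6
  step 4: slow=4, fast=3
  step 5: slow=5, fast=5
  slow == fast at node 5: cycle detected

Cycle: yes


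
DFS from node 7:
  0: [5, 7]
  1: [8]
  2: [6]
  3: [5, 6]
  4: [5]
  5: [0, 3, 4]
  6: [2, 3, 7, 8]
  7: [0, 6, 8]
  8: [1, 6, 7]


Visit 7, push [8, 6, 0]
Visit 0, push [5]
Visit 5, push [4, 3]
Visit 3, push [6]
Visit 6, push [8, 2]
Visit 2, push []
Visit 8, push [1]
Visit 1, push []
Visit 4, push []

DFS order: [7, 0, 5, 3, 6, 2, 8, 1, 4]


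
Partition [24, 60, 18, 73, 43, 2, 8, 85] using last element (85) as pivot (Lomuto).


Pivot: 85
  24 <= 85: advance i (no swap)
  60 <= 85: advance i (no swap)
  18 <= 85: advance i (no swap)
  73 <= 85: advance i (no swap)
  43 <= 85: advance i (no swap)
  2 <= 85: advance i (no swap)
  8 <= 85: advance i (no swap)
Place pivot at 7: [24, 60, 18, 73, 43, 2, 8, 85]

Partitioned: [24, 60, 18, 73, 43, 2, 8, 85]


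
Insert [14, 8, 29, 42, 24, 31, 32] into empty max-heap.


Insert 14: [14]
Insert 8: [14, 8]
Insert 29: [29, 8, 14]
Insert 42: [42, 29, 14, 8]
Insert 24: [42, 29, 14, 8, 24]
Insert 31: [42, 29, 31, 8, 24, 14]
Insert 32: [42, 29, 32, 8, 24, 14, 31]

Final heap: [42, 29, 32, 8, 24, 14, 31]


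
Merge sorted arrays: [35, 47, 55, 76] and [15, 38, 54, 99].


Take 15 from B
Take 35 from A
Take 38 from B
Take 47 from A
Take 54 from B
Take 55 from A
Take 76 from A

Merged: [15, 35, 38, 47, 54, 55, 76, 99]


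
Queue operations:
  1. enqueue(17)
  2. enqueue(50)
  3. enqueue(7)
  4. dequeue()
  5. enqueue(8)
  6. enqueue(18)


enqueue(17) -> [17]
enqueue(50) -> [17, 50]
enqueue(7) -> [17, 50, 7]
dequeue()->17, [50, 7]
enqueue(8) -> [50, 7, 8]
enqueue(18) -> [50, 7, 8, 18]

Final queue: [50, 7, 8, 18]


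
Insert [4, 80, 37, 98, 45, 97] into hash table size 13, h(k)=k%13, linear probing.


Insert 4: h=4 -> slot 4
Insert 80: h=2 -> slot 2
Insert 37: h=11 -> slot 11
Insert 98: h=7 -> slot 7
Insert 45: h=6 -> slot 6
Insert 97: h=6, 2 probes -> slot 8

Table: [None, None, 80, None, 4, None, 45, 98, 97, None, None, 37, None]


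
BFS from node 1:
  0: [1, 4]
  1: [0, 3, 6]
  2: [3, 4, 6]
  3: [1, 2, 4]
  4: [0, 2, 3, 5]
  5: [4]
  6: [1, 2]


Visit 1, enqueue [0, 3, 6]
Visit 0, enqueue [4]
Visit 3, enqueue [2]
Visit 6, enqueue []
Visit 4, enqueue [5]
Visit 2, enqueue []
Visit 5, enqueue []

BFS order: [1, 0, 3, 6, 4, 2, 5]


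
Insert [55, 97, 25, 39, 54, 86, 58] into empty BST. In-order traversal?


Insert 55: root
Insert 97: R from 55
Insert 25: L from 55
Insert 39: L from 55 -> R from 25
Insert 54: L from 55 -> R from 25 -> R from 39
Insert 86: R from 55 -> L from 97
Insert 58: R from 55 -> L from 97 -> L from 86

In-order: [25, 39, 54, 55, 58, 86, 97]


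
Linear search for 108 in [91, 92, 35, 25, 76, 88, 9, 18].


i=0: 91!=108
i=1: 92!=108
i=2: 35!=108
i=3: 25!=108
i=4: 76!=108
i=5: 88!=108
i=6: 9!=108
i=7: 18!=108

Not found, 8 comps


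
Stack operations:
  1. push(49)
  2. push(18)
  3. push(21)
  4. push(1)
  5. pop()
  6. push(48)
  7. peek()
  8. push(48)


push(49) -> [49]
push(18) -> [49, 18]
push(21) -> [49, 18, 21]
push(1) -> [49, 18, 21, 1]
pop()->1, [49, 18, 21]
push(48) -> [49, 18, 21, 48]
peek()->48
push(48) -> [49, 18, 21, 48, 48]

Final stack: [49, 18, 21, 48, 48]


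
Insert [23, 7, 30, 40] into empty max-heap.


Insert 23: [23]
Insert 7: [23, 7]
Insert 30: [30, 7, 23]
Insert 40: [40, 30, 23, 7]

Final heap: [40, 30, 23, 7]


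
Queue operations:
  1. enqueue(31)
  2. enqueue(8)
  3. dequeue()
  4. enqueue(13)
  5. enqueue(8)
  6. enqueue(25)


enqueue(31) -> [31]
enqueue(8) -> [31, 8]
dequeue()->31, [8]
enqueue(13) -> [8, 13]
enqueue(8) -> [8, 13, 8]
enqueue(25) -> [8, 13, 8, 25]

Final queue: [8, 13, 8, 25]


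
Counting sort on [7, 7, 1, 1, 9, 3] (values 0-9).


Input: [7, 7, 1, 1, 9, 3]
Counts: [0, 2, 0, 1, 0, 0, 0, 2, 0, 1]

Sorted: [1, 1, 3, 7, 7, 9]


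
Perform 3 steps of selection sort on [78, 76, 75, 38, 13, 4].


Initial: [78, 76, 75, 38, 13, 4]
Step 1: min=4 at 5
  Swap: [4, 76, 75, 38, 13, 78]
Step 2: min=13 at 4
  Swap: [4, 13, 75, 38, 76, 78]
Step 3: min=38 at 3
  Swap: [4, 13, 38, 75, 76, 78]

After 3 steps: [4, 13, 38, 75, 76, 78]


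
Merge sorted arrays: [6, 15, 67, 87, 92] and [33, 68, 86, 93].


Take 6 from A
Take 15 from A
Take 33 from B
Take 67 from A
Take 68 from B
Take 86 from B
Take 87 from A
Take 92 from A

Merged: [6, 15, 33, 67, 68, 86, 87, 92, 93]


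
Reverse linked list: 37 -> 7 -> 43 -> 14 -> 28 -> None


Step 1: curr=37, set curr.next=prev(None) | reversed so far: 37
Step 2: curr=7, set curr.next=prev(37) | reversed so far: 7 -> 37
Step 3: curr=43, set curr.next=prev(7) | reversed so far: 43 -> 7 -> 37
Step 4: curr=14, set curr.next=prev(43) | reversed so far: 14 -> 43 -> 7 -> 37
Step 5: curr=28, set curr.next=prev(14) | reversed so far: 28 -> 14 -> 43 -> 7 -> 37

28 -> 14 -> 43 -> 7 -> 37 -> None


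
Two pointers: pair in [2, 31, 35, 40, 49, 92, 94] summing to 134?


lo=0(2)+hi=6(94)=96
lo=1(31)+hi=6(94)=125
lo=2(35)+hi=6(94)=129
lo=3(40)+hi=6(94)=134

Yes: 40+94=134


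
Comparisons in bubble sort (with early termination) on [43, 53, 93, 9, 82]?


Algorithm: bubble sort (with early termination)
Input: [43, 53, 93, 9, 82]
Sorted: [9, 43, 53, 82, 93]

10


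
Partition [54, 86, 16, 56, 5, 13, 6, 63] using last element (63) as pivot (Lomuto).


Pivot: 63
  54 <= 63: advance i (no swap)
  16 <= 63: swap -> [54, 16, 86, 56, 5, 13, 6, 63]
  56 <= 63: swap -> [54, 16, 56, 86, 5, 13, 6, 63]
  5 <= 63: swap -> [54, 16, 56, 5, 86, 13, 6, 63]
  13 <= 63: swap -> [54, 16, 56, 5, 13, 86, 6, 63]
  6 <= 63: swap -> [54, 16, 56, 5, 13, 6, 86, 63]
Place pivot at 6: [54, 16, 56, 5, 13, 6, 63, 86]

Partitioned: [54, 16, 56, 5, 13, 6, 63, 86]


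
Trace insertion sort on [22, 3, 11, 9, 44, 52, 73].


Initial: [22, 3, 11, 9, 44, 52, 73]
Insert 3: [3, 22, 11, 9, 44, 52, 73]
Insert 11: [3, 11, 22, 9, 44, 52, 73]
Insert 9: [3, 9, 11, 22, 44, 52, 73]
Insert 44: [3, 9, 11, 22, 44, 52, 73]
Insert 52: [3, 9, 11, 22, 44, 52, 73]
Insert 73: [3, 9, 11, 22, 44, 52, 73]

Sorted: [3, 9, 11, 22, 44, 52, 73]


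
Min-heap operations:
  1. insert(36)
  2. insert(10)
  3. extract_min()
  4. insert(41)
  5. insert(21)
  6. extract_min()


insert(36) -> [36]
insert(10) -> [10, 36]
extract_min()->10, [36]
insert(41) -> [36, 41]
insert(21) -> [21, 41, 36]
extract_min()->21, [36, 41]

Final heap: [36, 41]


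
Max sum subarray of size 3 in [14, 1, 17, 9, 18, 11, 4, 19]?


[0:3]: 32
[1:4]: 27
[2:5]: 44
[3:6]: 38
[4:7]: 33
[5:8]: 34

Max: 44 at [2:5]


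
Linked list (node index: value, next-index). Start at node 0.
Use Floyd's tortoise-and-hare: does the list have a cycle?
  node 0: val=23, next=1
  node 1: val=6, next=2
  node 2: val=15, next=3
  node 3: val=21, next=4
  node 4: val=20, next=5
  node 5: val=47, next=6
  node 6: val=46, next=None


Floyd's tortoise (slow, +1) and hare (fast, +2):
  init: slow=0, fast=0
  step 1: slow=1, fast=2
  step 2: slow=2, fast=4
  step 3: slow=3, fast=6
  step 4: fast -> None, no cycle

Cycle: no


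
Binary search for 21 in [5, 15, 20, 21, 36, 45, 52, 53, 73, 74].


Step 1: lo=0, hi=9, mid=4, val=36
Step 2: lo=0, hi=3, mid=1, val=15
Step 3: lo=2, hi=3, mid=2, val=20
Step 4: lo=3, hi=3, mid=3, val=21

Found at index 3


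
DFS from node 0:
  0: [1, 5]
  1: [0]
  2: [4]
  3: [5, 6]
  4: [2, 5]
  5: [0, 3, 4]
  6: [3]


Visit 0, push [5, 1]
Visit 1, push []
Visit 5, push [4, 3]
Visit 3, push [6]
Visit 6, push []
Visit 4, push [2]
Visit 2, push []

DFS order: [0, 1, 5, 3, 6, 4, 2]


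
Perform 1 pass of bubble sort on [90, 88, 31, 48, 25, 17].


Initial: [90, 88, 31, 48, 25, 17]
Pass 1: [88, 31, 48, 25, 17, 90] (5 swaps)

After 1 pass: [88, 31, 48, 25, 17, 90]


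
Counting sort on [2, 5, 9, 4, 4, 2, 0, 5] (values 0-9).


Input: [2, 5, 9, 4, 4, 2, 0, 5]
Counts: [1, 0, 2, 0, 2, 2, 0, 0, 0, 1]

Sorted: [0, 2, 2, 4, 4, 5, 5, 9]


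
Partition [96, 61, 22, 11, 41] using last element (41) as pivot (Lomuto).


Pivot: 41
  22 <= 41: swap -> [22, 61, 96, 11, 41]
  11 <= 41: swap -> [22, 11, 96, 61, 41]
Place pivot at 2: [22, 11, 41, 61, 96]

Partitioned: [22, 11, 41, 61, 96]


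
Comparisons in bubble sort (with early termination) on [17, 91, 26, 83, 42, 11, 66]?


Algorithm: bubble sort (with early termination)
Input: [17, 91, 26, 83, 42, 11, 66]
Sorted: [11, 17, 26, 42, 66, 83, 91]

21


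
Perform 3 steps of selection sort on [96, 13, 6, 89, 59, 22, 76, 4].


Initial: [96, 13, 6, 89, 59, 22, 76, 4]
Step 1: min=4 at 7
  Swap: [4, 13, 6, 89, 59, 22, 76, 96]
Step 2: min=6 at 2
  Swap: [4, 6, 13, 89, 59, 22, 76, 96]
Step 3: min=13 at 2
  Swap: [4, 6, 13, 89, 59, 22, 76, 96]

After 3 steps: [4, 6, 13, 89, 59, 22, 76, 96]


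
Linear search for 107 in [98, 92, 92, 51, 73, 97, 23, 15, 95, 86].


i=0: 98!=107
i=1: 92!=107
i=2: 92!=107
i=3: 51!=107
i=4: 73!=107
i=5: 97!=107
i=6: 23!=107
i=7: 15!=107
i=8: 95!=107
i=9: 86!=107

Not found, 10 comps


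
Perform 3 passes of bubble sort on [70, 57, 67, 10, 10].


Initial: [70, 57, 67, 10, 10]
Pass 1: [57, 67, 10, 10, 70] (4 swaps)
Pass 2: [57, 10, 10, 67, 70] (2 swaps)
Pass 3: [10, 10, 57, 67, 70] (2 swaps)

After 3 passes: [10, 10, 57, 67, 70]


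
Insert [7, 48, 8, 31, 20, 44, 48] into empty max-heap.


Insert 7: [7]
Insert 48: [48, 7]
Insert 8: [48, 7, 8]
Insert 31: [48, 31, 8, 7]
Insert 20: [48, 31, 8, 7, 20]
Insert 44: [48, 31, 44, 7, 20, 8]
Insert 48: [48, 31, 48, 7, 20, 8, 44]

Final heap: [48, 31, 48, 7, 20, 8, 44]


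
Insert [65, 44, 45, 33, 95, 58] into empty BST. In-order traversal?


Insert 65: root
Insert 44: L from 65
Insert 45: L from 65 -> R from 44
Insert 33: L from 65 -> L from 44
Insert 95: R from 65
Insert 58: L from 65 -> R from 44 -> R from 45

In-order: [33, 44, 45, 58, 65, 95]


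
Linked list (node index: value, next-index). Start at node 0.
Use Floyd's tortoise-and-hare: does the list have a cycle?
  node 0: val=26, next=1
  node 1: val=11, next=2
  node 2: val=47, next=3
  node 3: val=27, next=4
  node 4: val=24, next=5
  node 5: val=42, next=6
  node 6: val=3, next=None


Floyd's tortoise (slow, +1) and hare (fast, +2):
  init: slow=0, fast=0
  step 1: slow=1, fast=2
  step 2: slow=2, fast=4
  step 3: slow=3, fast=6
  step 4: fast -> None, no cycle

Cycle: no


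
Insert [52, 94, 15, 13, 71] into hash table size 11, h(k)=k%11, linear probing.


Insert 52: h=8 -> slot 8
Insert 94: h=6 -> slot 6
Insert 15: h=4 -> slot 4
Insert 13: h=2 -> slot 2
Insert 71: h=5 -> slot 5

Table: [None, None, 13, None, 15, 71, 94, None, 52, None, None]


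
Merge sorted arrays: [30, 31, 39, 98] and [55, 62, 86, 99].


Take 30 from A
Take 31 from A
Take 39 from A
Take 55 from B
Take 62 from B
Take 86 from B
Take 98 from A

Merged: [30, 31, 39, 55, 62, 86, 98, 99]


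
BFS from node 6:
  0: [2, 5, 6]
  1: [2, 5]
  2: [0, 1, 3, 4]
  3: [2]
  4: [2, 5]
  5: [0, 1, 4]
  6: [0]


Visit 6, enqueue [0]
Visit 0, enqueue [2, 5]
Visit 2, enqueue [1, 3, 4]
Visit 5, enqueue []
Visit 1, enqueue []
Visit 3, enqueue []
Visit 4, enqueue []

BFS order: [6, 0, 2, 5, 1, 3, 4]


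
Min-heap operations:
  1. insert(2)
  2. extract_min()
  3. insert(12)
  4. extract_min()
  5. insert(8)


insert(2) -> [2]
extract_min()->2, []
insert(12) -> [12]
extract_min()->12, []
insert(8) -> [8]

Final heap: [8]


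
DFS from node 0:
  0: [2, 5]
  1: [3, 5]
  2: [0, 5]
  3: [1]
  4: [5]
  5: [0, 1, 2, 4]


Visit 0, push [5, 2]
Visit 2, push [5]
Visit 5, push [4, 1]
Visit 1, push [3]
Visit 3, push []
Visit 4, push []

DFS order: [0, 2, 5, 1, 3, 4]


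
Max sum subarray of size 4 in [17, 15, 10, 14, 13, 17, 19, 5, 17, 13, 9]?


[0:4]: 56
[1:5]: 52
[2:6]: 54
[3:7]: 63
[4:8]: 54
[5:9]: 58
[6:10]: 54
[7:11]: 44

Max: 63 at [3:7]


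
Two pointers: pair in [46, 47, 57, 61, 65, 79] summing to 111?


lo=0(46)+hi=5(79)=125
lo=0(46)+hi=4(65)=111

Yes: 46+65=111


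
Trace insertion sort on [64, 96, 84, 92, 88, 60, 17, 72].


Initial: [64, 96, 84, 92, 88, 60, 17, 72]
Insert 96: [64, 96, 84, 92, 88, 60, 17, 72]
Insert 84: [64, 84, 96, 92, 88, 60, 17, 72]
Insert 92: [64, 84, 92, 96, 88, 60, 17, 72]
Insert 88: [64, 84, 88, 92, 96, 60, 17, 72]
Insert 60: [60, 64, 84, 88, 92, 96, 17, 72]
Insert 17: [17, 60, 64, 84, 88, 92, 96, 72]
Insert 72: [17, 60, 64, 72, 84, 88, 92, 96]

Sorted: [17, 60, 64, 72, 84, 88, 92, 96]


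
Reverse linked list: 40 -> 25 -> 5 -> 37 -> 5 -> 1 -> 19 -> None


Step 1: curr=40, set curr.next=prev(None) | reversed so far: 40
Step 2: curr=25, set curr.next=prev(40) | reversed so far: 25 -> 40
Step 3: curr=5, set curr.next=prev(25) | reversed so far: 5 -> 25 -> 40
Step 4: curr=37, set curr.next=prev(5) | reversed so far: 37 -> 5 -> 25 -> 40
Step 5: curr=5, set curr.next=prev(37) | reversed so far: 5 -> 37 -> 5 -> 25 -> 40
Step 6: curr=1, set curr.next=prev(5) | reversed so far: 1 -> 5 -> 37 -> 5 -> 25 -> 40
Step 7: curr=19, set curr.next=prev(1) | reversed so far: 19 -> 1 -> 5 -> 37 -> 5 -> 25 -> 40

19 -> 1 -> 5 -> 37 -> 5 -> 25 -> 40 -> None


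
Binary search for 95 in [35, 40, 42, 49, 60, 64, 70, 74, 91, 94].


Step 1: lo=0, hi=9, mid=4, val=60
Step 2: lo=5, hi=9, mid=7, val=74
Step 3: lo=8, hi=9, mid=8, val=91
Step 4: lo=9, hi=9, mid=9, val=94

Not found


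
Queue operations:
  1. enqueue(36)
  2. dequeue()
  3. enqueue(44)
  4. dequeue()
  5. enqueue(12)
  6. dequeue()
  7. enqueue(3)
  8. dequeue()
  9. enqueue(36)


enqueue(36) -> [36]
dequeue()->36, []
enqueue(44) -> [44]
dequeue()->44, []
enqueue(12) -> [12]
dequeue()->12, []
enqueue(3) -> [3]
dequeue()->3, []
enqueue(36) -> [36]

Final queue: [36]


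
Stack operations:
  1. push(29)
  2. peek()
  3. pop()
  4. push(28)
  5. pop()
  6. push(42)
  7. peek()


push(29) -> [29]
peek()->29
pop()->29, []
push(28) -> [28]
pop()->28, []
push(42) -> [42]
peek()->42

Final stack: [42]


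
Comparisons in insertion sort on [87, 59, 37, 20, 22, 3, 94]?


Algorithm: insertion sort
Input: [87, 59, 37, 20, 22, 3, 94]
Sorted: [3, 20, 22, 37, 59, 87, 94]

16


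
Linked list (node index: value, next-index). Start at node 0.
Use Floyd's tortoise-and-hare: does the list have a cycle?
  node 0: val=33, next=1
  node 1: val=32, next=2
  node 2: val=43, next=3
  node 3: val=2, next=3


Floyd's tortoise (slow, +1) and hare (fast, +2):
  init: slow=0, fast=0
  step 1: slow=1, fast=2
  step 2: slow=2, fast=3
  step 3: slow=3, fast=3
  slow == fast at node 3: cycle detected

Cycle: yes


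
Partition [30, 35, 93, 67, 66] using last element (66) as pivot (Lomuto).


Pivot: 66
  30 <= 66: advance i (no swap)
  35 <= 66: advance i (no swap)
Place pivot at 2: [30, 35, 66, 67, 93]

Partitioned: [30, 35, 66, 67, 93]


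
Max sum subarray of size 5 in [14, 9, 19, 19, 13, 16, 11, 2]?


[0:5]: 74
[1:6]: 76
[2:7]: 78
[3:8]: 61

Max: 78 at [2:7]


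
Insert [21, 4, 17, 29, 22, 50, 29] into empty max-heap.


Insert 21: [21]
Insert 4: [21, 4]
Insert 17: [21, 4, 17]
Insert 29: [29, 21, 17, 4]
Insert 22: [29, 22, 17, 4, 21]
Insert 50: [50, 22, 29, 4, 21, 17]
Insert 29: [50, 22, 29, 4, 21, 17, 29]

Final heap: [50, 22, 29, 4, 21, 17, 29]


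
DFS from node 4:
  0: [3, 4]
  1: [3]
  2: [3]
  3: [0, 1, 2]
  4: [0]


Visit 4, push [0]
Visit 0, push [3]
Visit 3, push [2, 1]
Visit 1, push []
Visit 2, push []

DFS order: [4, 0, 3, 1, 2]


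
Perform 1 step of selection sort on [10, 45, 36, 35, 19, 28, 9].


Initial: [10, 45, 36, 35, 19, 28, 9]
Step 1: min=9 at 6
  Swap: [9, 45, 36, 35, 19, 28, 10]

After 1 step: [9, 45, 36, 35, 19, 28, 10]


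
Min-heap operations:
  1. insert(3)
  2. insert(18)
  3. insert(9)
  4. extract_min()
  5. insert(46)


insert(3) -> [3]
insert(18) -> [3, 18]
insert(9) -> [3, 18, 9]
extract_min()->3, [9, 18]
insert(46) -> [9, 18, 46]

Final heap: [9, 18, 46]


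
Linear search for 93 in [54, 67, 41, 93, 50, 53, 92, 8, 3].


i=0: 54!=93
i=1: 67!=93
i=2: 41!=93
i=3: 93==93 found!

Found at 3, 4 comps


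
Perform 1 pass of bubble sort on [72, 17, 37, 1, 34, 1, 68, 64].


Initial: [72, 17, 37, 1, 34, 1, 68, 64]
Pass 1: [17, 37, 1, 34, 1, 68, 64, 72] (7 swaps)

After 1 pass: [17, 37, 1, 34, 1, 68, 64, 72]


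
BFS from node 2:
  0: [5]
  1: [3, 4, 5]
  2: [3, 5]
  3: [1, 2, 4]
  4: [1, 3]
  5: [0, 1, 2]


Visit 2, enqueue [3, 5]
Visit 3, enqueue [1, 4]
Visit 5, enqueue [0]
Visit 1, enqueue []
Visit 4, enqueue []
Visit 0, enqueue []

BFS order: [2, 3, 5, 1, 4, 0]


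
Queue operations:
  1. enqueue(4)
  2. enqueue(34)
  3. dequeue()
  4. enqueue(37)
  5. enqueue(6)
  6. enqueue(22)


enqueue(4) -> [4]
enqueue(34) -> [4, 34]
dequeue()->4, [34]
enqueue(37) -> [34, 37]
enqueue(6) -> [34, 37, 6]
enqueue(22) -> [34, 37, 6, 22]

Final queue: [34, 37, 6, 22]


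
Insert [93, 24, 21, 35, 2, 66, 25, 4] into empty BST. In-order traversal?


Insert 93: root
Insert 24: L from 93
Insert 21: L from 93 -> L from 24
Insert 35: L from 93 -> R from 24
Insert 2: L from 93 -> L from 24 -> L from 21
Insert 66: L from 93 -> R from 24 -> R from 35
Insert 25: L from 93 -> R from 24 -> L from 35
Insert 4: L from 93 -> L from 24 -> L from 21 -> R from 2

In-order: [2, 4, 21, 24, 25, 35, 66, 93]


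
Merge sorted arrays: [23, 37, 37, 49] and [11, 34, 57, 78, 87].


Take 11 from B
Take 23 from A
Take 34 from B
Take 37 from A
Take 37 from A
Take 49 from A

Merged: [11, 23, 34, 37, 37, 49, 57, 78, 87]


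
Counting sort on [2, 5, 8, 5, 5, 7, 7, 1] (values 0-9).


Input: [2, 5, 8, 5, 5, 7, 7, 1]
Counts: [0, 1, 1, 0, 0, 3, 0, 2, 1, 0]

Sorted: [1, 2, 5, 5, 5, 7, 7, 8]


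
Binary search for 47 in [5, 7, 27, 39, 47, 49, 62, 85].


Step 1: lo=0, hi=7, mid=3, val=39
Step 2: lo=4, hi=7, mid=5, val=49
Step 3: lo=4, hi=4, mid=4, val=47

Found at index 4


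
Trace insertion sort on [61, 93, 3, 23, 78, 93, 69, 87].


Initial: [61, 93, 3, 23, 78, 93, 69, 87]
Insert 93: [61, 93, 3, 23, 78, 93, 69, 87]
Insert 3: [3, 61, 93, 23, 78, 93, 69, 87]
Insert 23: [3, 23, 61, 93, 78, 93, 69, 87]
Insert 78: [3, 23, 61, 78, 93, 93, 69, 87]
Insert 93: [3, 23, 61, 78, 93, 93, 69, 87]
Insert 69: [3, 23, 61, 69, 78, 93, 93, 87]
Insert 87: [3, 23, 61, 69, 78, 87, 93, 93]

Sorted: [3, 23, 61, 69, 78, 87, 93, 93]


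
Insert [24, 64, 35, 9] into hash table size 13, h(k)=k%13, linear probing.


Insert 24: h=11 -> slot 11
Insert 64: h=12 -> slot 12
Insert 35: h=9 -> slot 9
Insert 9: h=9, 1 probes -> slot 10

Table: [None, None, None, None, None, None, None, None, None, 35, 9, 24, 64]


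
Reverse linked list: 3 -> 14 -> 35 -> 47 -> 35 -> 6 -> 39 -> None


Step 1: curr=3, set curr.next=prev(None) | reversed so far: 3
Step 2: curr=14, set curr.next=prev(3) | reversed so far: 14 -> 3
Step 3: curr=35, set curr.next=prev(14) | reversed so far: 35 -> 14 -> 3
Step 4: curr=47, set curr.next=prev(35) | reversed so far: 47 -> 35 -> 14 -> 3
Step 5: curr=35, set curr.next=prev(47) | reversed so far: 35 -> 47 -> 35 -> 14 -> 3
Step 6: curr=6, set curr.next=prev(35) | reversed so far: 6 -> 35 -> 47 -> 35 -> 14 -> 3
Step 7: curr=39, set curr.next=prev(6) | reversed so far: 39 -> 6 -> 35 -> 47 -> 35 -> 14 -> 3

39 -> 6 -> 35 -> 47 -> 35 -> 14 -> 3 -> None


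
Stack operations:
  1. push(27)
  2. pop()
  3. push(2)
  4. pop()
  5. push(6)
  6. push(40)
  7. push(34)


push(27) -> [27]
pop()->27, []
push(2) -> [2]
pop()->2, []
push(6) -> [6]
push(40) -> [6, 40]
push(34) -> [6, 40, 34]

Final stack: [6, 40, 34]


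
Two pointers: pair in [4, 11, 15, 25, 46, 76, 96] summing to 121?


lo=0(4)+hi=6(96)=100
lo=1(11)+hi=6(96)=107
lo=2(15)+hi=6(96)=111
lo=3(25)+hi=6(96)=121

Yes: 25+96=121


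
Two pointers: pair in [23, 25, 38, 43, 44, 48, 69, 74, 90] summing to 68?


lo=0(23)+hi=8(90)=113
lo=0(23)+hi=7(74)=97
lo=0(23)+hi=6(69)=92
lo=0(23)+hi=5(48)=71
lo=0(23)+hi=4(44)=67
lo=1(25)+hi=4(44)=69
lo=1(25)+hi=3(43)=68

Yes: 25+43=68


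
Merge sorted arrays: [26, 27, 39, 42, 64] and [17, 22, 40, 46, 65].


Take 17 from B
Take 22 from B
Take 26 from A
Take 27 from A
Take 39 from A
Take 40 from B
Take 42 from A
Take 46 from B
Take 64 from A

Merged: [17, 22, 26, 27, 39, 40, 42, 46, 64, 65]


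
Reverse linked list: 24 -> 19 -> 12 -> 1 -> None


Step 1: curr=24, set curr.next=prev(None) | reversed so far: 24
Step 2: curr=19, set curr.next=prev(24) | reversed so far: 19 -> 24
Step 3: curr=12, set curr.next=prev(19) | reversed so far: 12 -> 19 -> 24
Step 4: curr=1, set curr.next=prev(12) | reversed so far: 1 -> 12 -> 19 -> 24

1 -> 12 -> 19 -> 24 -> None


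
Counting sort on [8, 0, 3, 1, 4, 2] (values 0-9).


Input: [8, 0, 3, 1, 4, 2]
Counts: [1, 1, 1, 1, 1, 0, 0, 0, 1, 0]

Sorted: [0, 1, 2, 3, 4, 8]


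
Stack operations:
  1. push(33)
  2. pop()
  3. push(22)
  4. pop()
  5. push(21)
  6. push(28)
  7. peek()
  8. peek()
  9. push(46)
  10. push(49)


push(33) -> [33]
pop()->33, []
push(22) -> [22]
pop()->22, []
push(21) -> [21]
push(28) -> [21, 28]
peek()->28
peek()->28
push(46) -> [21, 28, 46]
push(49) -> [21, 28, 46, 49]

Final stack: [21, 28, 46, 49]


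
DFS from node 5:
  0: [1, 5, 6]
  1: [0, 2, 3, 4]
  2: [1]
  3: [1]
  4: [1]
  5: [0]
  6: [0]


Visit 5, push [0]
Visit 0, push [6, 1]
Visit 1, push [4, 3, 2]
Visit 2, push []
Visit 3, push []
Visit 4, push []
Visit 6, push []

DFS order: [5, 0, 1, 2, 3, 4, 6]


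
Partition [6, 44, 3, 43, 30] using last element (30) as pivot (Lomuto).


Pivot: 30
  6 <= 30: advance i (no swap)
  3 <= 30: swap -> [6, 3, 44, 43, 30]
Place pivot at 2: [6, 3, 30, 43, 44]

Partitioned: [6, 3, 30, 43, 44]


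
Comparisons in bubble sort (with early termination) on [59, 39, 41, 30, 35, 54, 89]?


Algorithm: bubble sort (with early termination)
Input: [59, 39, 41, 30, 35, 54, 89]
Sorted: [30, 35, 39, 41, 54, 59, 89]

18


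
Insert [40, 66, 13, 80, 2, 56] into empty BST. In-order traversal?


Insert 40: root
Insert 66: R from 40
Insert 13: L from 40
Insert 80: R from 40 -> R from 66
Insert 2: L from 40 -> L from 13
Insert 56: R from 40 -> L from 66

In-order: [2, 13, 40, 56, 66, 80]


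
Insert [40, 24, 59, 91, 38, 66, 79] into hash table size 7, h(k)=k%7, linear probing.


Insert 40: h=5 -> slot 5
Insert 24: h=3 -> slot 3
Insert 59: h=3, 1 probes -> slot 4
Insert 91: h=0 -> slot 0
Insert 38: h=3, 3 probes -> slot 6
Insert 66: h=3, 5 probes -> slot 1
Insert 79: h=2 -> slot 2

Table: [91, 66, 79, 24, 59, 40, 38]


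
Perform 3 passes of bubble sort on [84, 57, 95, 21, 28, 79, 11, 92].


Initial: [84, 57, 95, 21, 28, 79, 11, 92]
Pass 1: [57, 84, 21, 28, 79, 11, 92, 95] (6 swaps)
Pass 2: [57, 21, 28, 79, 11, 84, 92, 95] (4 swaps)
Pass 3: [21, 28, 57, 11, 79, 84, 92, 95] (3 swaps)

After 3 passes: [21, 28, 57, 11, 79, 84, 92, 95]


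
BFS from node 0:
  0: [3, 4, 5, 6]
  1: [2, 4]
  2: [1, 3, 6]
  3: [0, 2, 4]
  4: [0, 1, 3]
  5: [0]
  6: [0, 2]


Visit 0, enqueue [3, 4, 5, 6]
Visit 3, enqueue [2]
Visit 4, enqueue [1]
Visit 5, enqueue []
Visit 6, enqueue []
Visit 2, enqueue []
Visit 1, enqueue []

BFS order: [0, 3, 4, 5, 6, 2, 1]


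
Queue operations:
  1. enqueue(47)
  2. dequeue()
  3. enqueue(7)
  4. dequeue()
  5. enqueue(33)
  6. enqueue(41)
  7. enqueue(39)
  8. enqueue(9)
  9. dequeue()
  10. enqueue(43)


enqueue(47) -> [47]
dequeue()->47, []
enqueue(7) -> [7]
dequeue()->7, []
enqueue(33) -> [33]
enqueue(41) -> [33, 41]
enqueue(39) -> [33, 41, 39]
enqueue(9) -> [33, 41, 39, 9]
dequeue()->33, [41, 39, 9]
enqueue(43) -> [41, 39, 9, 43]

Final queue: [41, 39, 9, 43]


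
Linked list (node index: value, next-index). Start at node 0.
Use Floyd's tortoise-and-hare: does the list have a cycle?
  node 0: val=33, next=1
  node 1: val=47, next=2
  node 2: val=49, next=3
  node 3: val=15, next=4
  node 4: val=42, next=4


Floyd's tortoise (slow, +1) and hare (fast, +2):
  init: slow=0, fast=0
  step 1: slow=1, fast=2
  step 2: slow=2, fast=4
  step 3: slow=3, fast=4
  step 4: slow=4, fast=4
  slow == fast at node 4: cycle detected

Cycle: yes


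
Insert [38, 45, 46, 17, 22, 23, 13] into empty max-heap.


Insert 38: [38]
Insert 45: [45, 38]
Insert 46: [46, 38, 45]
Insert 17: [46, 38, 45, 17]
Insert 22: [46, 38, 45, 17, 22]
Insert 23: [46, 38, 45, 17, 22, 23]
Insert 13: [46, 38, 45, 17, 22, 23, 13]

Final heap: [46, 38, 45, 17, 22, 23, 13]


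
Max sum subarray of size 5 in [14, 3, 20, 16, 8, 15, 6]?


[0:5]: 61
[1:6]: 62
[2:7]: 65

Max: 65 at [2:7]


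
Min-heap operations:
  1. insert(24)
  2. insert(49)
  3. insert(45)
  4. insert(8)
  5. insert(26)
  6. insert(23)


insert(24) -> [24]
insert(49) -> [24, 49]
insert(45) -> [24, 49, 45]
insert(8) -> [8, 24, 45, 49]
insert(26) -> [8, 24, 45, 49, 26]
insert(23) -> [8, 24, 23, 49, 26, 45]

Final heap: [8, 24, 23, 49, 26, 45]


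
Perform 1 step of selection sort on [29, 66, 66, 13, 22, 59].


Initial: [29, 66, 66, 13, 22, 59]
Step 1: min=13 at 3
  Swap: [13, 66, 66, 29, 22, 59]

After 1 step: [13, 66, 66, 29, 22, 59]


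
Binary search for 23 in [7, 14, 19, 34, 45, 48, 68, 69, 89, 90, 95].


Step 1: lo=0, hi=10, mid=5, val=48
Step 2: lo=0, hi=4, mid=2, val=19
Step 3: lo=3, hi=4, mid=3, val=34

Not found


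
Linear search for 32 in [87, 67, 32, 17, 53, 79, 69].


i=0: 87!=32
i=1: 67!=32
i=2: 32==32 found!

Found at 2, 3 comps


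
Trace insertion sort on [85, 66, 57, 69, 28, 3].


Initial: [85, 66, 57, 69, 28, 3]
Insert 66: [66, 85, 57, 69, 28, 3]
Insert 57: [57, 66, 85, 69, 28, 3]
Insert 69: [57, 66, 69, 85, 28, 3]
Insert 28: [28, 57, 66, 69, 85, 3]
Insert 3: [3, 28, 57, 66, 69, 85]

Sorted: [3, 28, 57, 66, 69, 85]


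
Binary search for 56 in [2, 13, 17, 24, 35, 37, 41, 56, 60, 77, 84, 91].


Step 1: lo=0, hi=11, mid=5, val=37
Step 2: lo=6, hi=11, mid=8, val=60
Step 3: lo=6, hi=7, mid=6, val=41
Step 4: lo=7, hi=7, mid=7, val=56

Found at index 7


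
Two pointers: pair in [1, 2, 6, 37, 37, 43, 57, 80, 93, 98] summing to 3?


lo=0(1)+hi=9(98)=99
lo=0(1)+hi=8(93)=94
lo=0(1)+hi=7(80)=81
lo=0(1)+hi=6(57)=58
lo=0(1)+hi=5(43)=44
lo=0(1)+hi=4(37)=38
lo=0(1)+hi=3(37)=38
lo=0(1)+hi=2(6)=7
lo=0(1)+hi=1(2)=3

Yes: 1+2=3


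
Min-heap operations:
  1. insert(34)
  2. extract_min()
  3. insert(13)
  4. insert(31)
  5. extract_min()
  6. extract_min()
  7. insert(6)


insert(34) -> [34]
extract_min()->34, []
insert(13) -> [13]
insert(31) -> [13, 31]
extract_min()->13, [31]
extract_min()->31, []
insert(6) -> [6]

Final heap: [6]


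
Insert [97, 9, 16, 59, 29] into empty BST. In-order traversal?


Insert 97: root
Insert 9: L from 97
Insert 16: L from 97 -> R from 9
Insert 59: L from 97 -> R from 9 -> R from 16
Insert 29: L from 97 -> R from 9 -> R from 16 -> L from 59

In-order: [9, 16, 29, 59, 97]


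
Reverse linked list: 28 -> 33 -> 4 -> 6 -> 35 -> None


Step 1: curr=28, set curr.next=prev(None) | reversed so far: 28
Step 2: curr=33, set curr.next=prev(28) | reversed so far: 33 -> 28
Step 3: curr=4, set curr.next=prev(33) | reversed so far: 4 -> 33 -> 28
Step 4: curr=6, set curr.next=prev(4) | reversed so far: 6 -> 4 -> 33 -> 28
Step 5: curr=35, set curr.next=prev(6) | reversed so far: 35 -> 6 -> 4 -> 33 -> 28

35 -> 6 -> 4 -> 33 -> 28 -> None


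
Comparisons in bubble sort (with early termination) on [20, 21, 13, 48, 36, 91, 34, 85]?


Algorithm: bubble sort (with early termination)
Input: [20, 21, 13, 48, 36, 91, 34, 85]
Sorted: [13, 20, 21, 34, 36, 48, 85, 91]

22


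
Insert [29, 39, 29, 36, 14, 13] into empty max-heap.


Insert 29: [29]
Insert 39: [39, 29]
Insert 29: [39, 29, 29]
Insert 36: [39, 36, 29, 29]
Insert 14: [39, 36, 29, 29, 14]
Insert 13: [39, 36, 29, 29, 14, 13]

Final heap: [39, 36, 29, 29, 14, 13]


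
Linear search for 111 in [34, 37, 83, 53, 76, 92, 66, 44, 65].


i=0: 34!=111
i=1: 37!=111
i=2: 83!=111
i=3: 53!=111
i=4: 76!=111
i=5: 92!=111
i=6: 66!=111
i=7: 44!=111
i=8: 65!=111

Not found, 9 comps


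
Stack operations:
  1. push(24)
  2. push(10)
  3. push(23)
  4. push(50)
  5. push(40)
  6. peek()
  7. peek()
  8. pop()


push(24) -> [24]
push(10) -> [24, 10]
push(23) -> [24, 10, 23]
push(50) -> [24, 10, 23, 50]
push(40) -> [24, 10, 23, 50, 40]
peek()->40
peek()->40
pop()->40, [24, 10, 23, 50]

Final stack: [24, 10, 23, 50]


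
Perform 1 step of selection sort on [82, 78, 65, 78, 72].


Initial: [82, 78, 65, 78, 72]
Step 1: min=65 at 2
  Swap: [65, 78, 82, 78, 72]

After 1 step: [65, 78, 82, 78, 72]


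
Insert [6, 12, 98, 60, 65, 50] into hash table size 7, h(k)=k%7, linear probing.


Insert 6: h=6 -> slot 6
Insert 12: h=5 -> slot 5
Insert 98: h=0 -> slot 0
Insert 60: h=4 -> slot 4
Insert 65: h=2 -> slot 2
Insert 50: h=1 -> slot 1

Table: [98, 50, 65, None, 60, 12, 6]


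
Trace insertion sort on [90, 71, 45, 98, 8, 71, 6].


Initial: [90, 71, 45, 98, 8, 71, 6]
Insert 71: [71, 90, 45, 98, 8, 71, 6]
Insert 45: [45, 71, 90, 98, 8, 71, 6]
Insert 98: [45, 71, 90, 98, 8, 71, 6]
Insert 8: [8, 45, 71, 90, 98, 71, 6]
Insert 71: [8, 45, 71, 71, 90, 98, 6]
Insert 6: [6, 8, 45, 71, 71, 90, 98]

Sorted: [6, 8, 45, 71, 71, 90, 98]


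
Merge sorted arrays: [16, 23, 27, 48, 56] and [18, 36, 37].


Take 16 from A
Take 18 from B
Take 23 from A
Take 27 from A
Take 36 from B
Take 37 from B

Merged: [16, 18, 23, 27, 36, 37, 48, 56]


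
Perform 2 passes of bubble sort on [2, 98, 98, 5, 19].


Initial: [2, 98, 98, 5, 19]
Pass 1: [2, 98, 5, 19, 98] (2 swaps)
Pass 2: [2, 5, 19, 98, 98] (2 swaps)

After 2 passes: [2, 5, 19, 98, 98]


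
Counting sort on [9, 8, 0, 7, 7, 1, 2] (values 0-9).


Input: [9, 8, 0, 7, 7, 1, 2]
Counts: [1, 1, 1, 0, 0, 0, 0, 2, 1, 1]

Sorted: [0, 1, 2, 7, 7, 8, 9]


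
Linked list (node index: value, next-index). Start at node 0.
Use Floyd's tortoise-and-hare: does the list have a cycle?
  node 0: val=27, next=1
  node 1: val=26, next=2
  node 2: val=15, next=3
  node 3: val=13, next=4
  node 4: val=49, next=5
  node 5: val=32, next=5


Floyd's tortoise (slow, +1) and hare (fast, +2):
  init: slow=0, fast=0
  step 1: slow=1, fast=2
  step 2: slow=2, fast=4
  step 3: slow=3, fast=5
  step 4: slow=4, fast=5
  step 5: slow=5, fast=5
  slow == fast at node 5: cycle detected

Cycle: yes


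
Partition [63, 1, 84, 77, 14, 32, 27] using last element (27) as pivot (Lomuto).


Pivot: 27
  1 <= 27: swap -> [1, 63, 84, 77, 14, 32, 27]
  14 <= 27: swap -> [1, 14, 84, 77, 63, 32, 27]
Place pivot at 2: [1, 14, 27, 77, 63, 32, 84]

Partitioned: [1, 14, 27, 77, 63, 32, 84]


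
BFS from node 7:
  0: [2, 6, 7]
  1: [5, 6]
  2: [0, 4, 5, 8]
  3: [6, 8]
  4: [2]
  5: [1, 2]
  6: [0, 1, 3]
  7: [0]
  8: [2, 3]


Visit 7, enqueue [0]
Visit 0, enqueue [2, 6]
Visit 2, enqueue [4, 5, 8]
Visit 6, enqueue [1, 3]
Visit 4, enqueue []
Visit 5, enqueue []
Visit 8, enqueue []
Visit 1, enqueue []
Visit 3, enqueue []

BFS order: [7, 0, 2, 6, 4, 5, 8, 1, 3]


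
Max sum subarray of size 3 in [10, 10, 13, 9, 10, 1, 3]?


[0:3]: 33
[1:4]: 32
[2:5]: 32
[3:6]: 20
[4:7]: 14

Max: 33 at [0:3]


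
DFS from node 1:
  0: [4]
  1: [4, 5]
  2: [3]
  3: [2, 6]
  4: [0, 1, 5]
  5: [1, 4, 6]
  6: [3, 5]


Visit 1, push [5, 4]
Visit 4, push [5, 0]
Visit 0, push []
Visit 5, push [6]
Visit 6, push [3]
Visit 3, push [2]
Visit 2, push []

DFS order: [1, 4, 0, 5, 6, 3, 2]


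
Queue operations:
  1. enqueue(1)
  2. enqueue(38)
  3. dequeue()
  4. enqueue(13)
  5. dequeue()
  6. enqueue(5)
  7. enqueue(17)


enqueue(1) -> [1]
enqueue(38) -> [1, 38]
dequeue()->1, [38]
enqueue(13) -> [38, 13]
dequeue()->38, [13]
enqueue(5) -> [13, 5]
enqueue(17) -> [13, 5, 17]

Final queue: [13, 5, 17]


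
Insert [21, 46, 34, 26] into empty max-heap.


Insert 21: [21]
Insert 46: [46, 21]
Insert 34: [46, 21, 34]
Insert 26: [46, 26, 34, 21]

Final heap: [46, 26, 34, 21]


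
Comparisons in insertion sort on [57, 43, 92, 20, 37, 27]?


Algorithm: insertion sort
Input: [57, 43, 92, 20, 37, 27]
Sorted: [20, 27, 37, 43, 57, 92]

14


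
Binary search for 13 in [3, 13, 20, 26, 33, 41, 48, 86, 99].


Step 1: lo=0, hi=8, mid=4, val=33
Step 2: lo=0, hi=3, mid=1, val=13

Found at index 1


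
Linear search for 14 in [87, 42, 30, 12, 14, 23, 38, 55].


i=0: 87!=14
i=1: 42!=14
i=2: 30!=14
i=3: 12!=14
i=4: 14==14 found!

Found at 4, 5 comps


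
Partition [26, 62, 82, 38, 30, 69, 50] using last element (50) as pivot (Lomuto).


Pivot: 50
  26 <= 50: advance i (no swap)
  38 <= 50: swap -> [26, 38, 82, 62, 30, 69, 50]
  30 <= 50: swap -> [26, 38, 30, 62, 82, 69, 50]
Place pivot at 3: [26, 38, 30, 50, 82, 69, 62]

Partitioned: [26, 38, 30, 50, 82, 69, 62]


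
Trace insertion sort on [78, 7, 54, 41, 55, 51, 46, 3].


Initial: [78, 7, 54, 41, 55, 51, 46, 3]
Insert 7: [7, 78, 54, 41, 55, 51, 46, 3]
Insert 54: [7, 54, 78, 41, 55, 51, 46, 3]
Insert 41: [7, 41, 54, 78, 55, 51, 46, 3]
Insert 55: [7, 41, 54, 55, 78, 51, 46, 3]
Insert 51: [7, 41, 51, 54, 55, 78, 46, 3]
Insert 46: [7, 41, 46, 51, 54, 55, 78, 3]
Insert 3: [3, 7, 41, 46, 51, 54, 55, 78]

Sorted: [3, 7, 41, 46, 51, 54, 55, 78]


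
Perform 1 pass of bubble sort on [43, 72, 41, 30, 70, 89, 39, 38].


Initial: [43, 72, 41, 30, 70, 89, 39, 38]
Pass 1: [43, 41, 30, 70, 72, 39, 38, 89] (5 swaps)

After 1 pass: [43, 41, 30, 70, 72, 39, 38, 89]


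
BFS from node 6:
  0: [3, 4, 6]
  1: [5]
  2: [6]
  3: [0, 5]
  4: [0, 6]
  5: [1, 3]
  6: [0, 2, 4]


Visit 6, enqueue [0, 2, 4]
Visit 0, enqueue [3]
Visit 2, enqueue []
Visit 4, enqueue []
Visit 3, enqueue [5]
Visit 5, enqueue [1]
Visit 1, enqueue []

BFS order: [6, 0, 2, 4, 3, 5, 1]


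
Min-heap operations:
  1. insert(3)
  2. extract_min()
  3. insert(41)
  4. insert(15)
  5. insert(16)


insert(3) -> [3]
extract_min()->3, []
insert(41) -> [41]
insert(15) -> [15, 41]
insert(16) -> [15, 41, 16]

Final heap: [15, 41, 16]


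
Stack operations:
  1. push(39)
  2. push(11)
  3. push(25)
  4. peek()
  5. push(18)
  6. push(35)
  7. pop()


push(39) -> [39]
push(11) -> [39, 11]
push(25) -> [39, 11, 25]
peek()->25
push(18) -> [39, 11, 25, 18]
push(35) -> [39, 11, 25, 18, 35]
pop()->35, [39, 11, 25, 18]

Final stack: [39, 11, 25, 18]


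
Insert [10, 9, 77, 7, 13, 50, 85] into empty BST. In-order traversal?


Insert 10: root
Insert 9: L from 10
Insert 77: R from 10
Insert 7: L from 10 -> L from 9
Insert 13: R from 10 -> L from 77
Insert 50: R from 10 -> L from 77 -> R from 13
Insert 85: R from 10 -> R from 77

In-order: [7, 9, 10, 13, 50, 77, 85]
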